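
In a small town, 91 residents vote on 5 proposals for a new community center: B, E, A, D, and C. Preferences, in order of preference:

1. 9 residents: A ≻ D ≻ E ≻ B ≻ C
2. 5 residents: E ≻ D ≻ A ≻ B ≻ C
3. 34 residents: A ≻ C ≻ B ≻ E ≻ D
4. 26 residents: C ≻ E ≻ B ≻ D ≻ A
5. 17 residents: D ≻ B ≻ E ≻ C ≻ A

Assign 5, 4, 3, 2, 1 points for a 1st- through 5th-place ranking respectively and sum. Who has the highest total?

B: 9·2 + 5·2 + 34·3 + 26·3 + 17·4 = 276
E: 9·3 + 5·5 + 34·2 + 26·4 + 17·3 = 275
A: 9·5 + 5·3 + 34·5 + 26·1 + 17·1 = 273
D: 9·4 + 5·4 + 34·1 + 26·2 + 17·5 = 227
C: 9·1 + 5·1 + 34·4 + 26·5 + 17·2 = 314
C has the highest Borda score (314).

C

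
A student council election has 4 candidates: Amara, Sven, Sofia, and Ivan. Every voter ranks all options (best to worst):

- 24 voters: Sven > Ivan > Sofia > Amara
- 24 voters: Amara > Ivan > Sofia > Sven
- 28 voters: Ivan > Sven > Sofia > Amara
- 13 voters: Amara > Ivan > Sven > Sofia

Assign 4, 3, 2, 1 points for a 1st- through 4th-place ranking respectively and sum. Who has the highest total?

Amara: 24·1 + 24·4 + 28·1 + 13·4 = 200
Sven: 24·4 + 24·1 + 28·3 + 13·2 = 230
Sofia: 24·2 + 24·2 + 28·2 + 13·1 = 165
Ivan: 24·3 + 24·3 + 28·4 + 13·3 = 295
Ivan has the highest Borda score (295).

Ivan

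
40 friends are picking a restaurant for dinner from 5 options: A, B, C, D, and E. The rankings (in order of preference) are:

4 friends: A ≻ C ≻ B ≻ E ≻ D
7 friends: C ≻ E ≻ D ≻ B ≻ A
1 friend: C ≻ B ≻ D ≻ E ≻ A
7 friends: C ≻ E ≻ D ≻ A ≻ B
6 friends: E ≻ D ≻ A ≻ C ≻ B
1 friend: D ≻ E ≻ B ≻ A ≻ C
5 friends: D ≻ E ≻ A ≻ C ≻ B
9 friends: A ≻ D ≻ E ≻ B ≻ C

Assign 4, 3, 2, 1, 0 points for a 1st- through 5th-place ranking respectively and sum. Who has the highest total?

A: 4·4 + 7·0 + 1·0 + 7·1 + 6·2 + 1·1 + 5·2 + 9·4 = 82
B: 4·2 + 7·1 + 1·3 + 7·0 + 6·0 + 1·2 + 5·0 + 9·1 = 29
C: 4·3 + 7·4 + 1·4 + 7·4 + 6·1 + 1·0 + 5·1 + 9·0 = 83
D: 4·0 + 7·2 + 1·2 + 7·2 + 6·3 + 1·4 + 5·4 + 9·3 = 99
E: 4·1 + 7·3 + 1·1 + 7·3 + 6·4 + 1·3 + 5·3 + 9·2 = 107
E has the highest Borda score (107).

E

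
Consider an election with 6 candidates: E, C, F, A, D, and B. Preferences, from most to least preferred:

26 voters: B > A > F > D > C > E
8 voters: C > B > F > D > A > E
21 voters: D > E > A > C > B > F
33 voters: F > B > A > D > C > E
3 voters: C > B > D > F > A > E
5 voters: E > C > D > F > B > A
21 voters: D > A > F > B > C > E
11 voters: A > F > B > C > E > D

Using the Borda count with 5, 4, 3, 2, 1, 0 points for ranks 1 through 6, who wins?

E: 26·0 + 8·0 + 21·4 + 33·0 + 3·0 + 5·5 + 21·0 + 11·1 = 120
C: 26·1 + 8·5 + 21·2 + 33·1 + 3·5 + 5·4 + 21·1 + 11·2 = 219
F: 26·3 + 8·3 + 21·0 + 33·5 + 3·2 + 5·2 + 21·3 + 11·4 = 390
A: 26·4 + 8·1 + 21·3 + 33·3 + 3·1 + 5·0 + 21·4 + 11·5 = 416
D: 26·2 + 8·2 + 21·5 + 33·2 + 3·3 + 5·3 + 21·5 + 11·0 = 368
B: 26·5 + 8·4 + 21·1 + 33·4 + 3·4 + 5·1 + 21·2 + 11·3 = 407
A has the highest Borda score (416).

A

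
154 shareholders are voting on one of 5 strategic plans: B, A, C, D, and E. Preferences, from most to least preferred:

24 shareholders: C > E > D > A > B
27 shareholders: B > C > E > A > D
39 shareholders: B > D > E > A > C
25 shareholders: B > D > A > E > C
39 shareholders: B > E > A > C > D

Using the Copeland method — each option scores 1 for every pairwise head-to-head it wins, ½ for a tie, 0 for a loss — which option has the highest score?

B: beats A, C, D, and E → score 4.
A: beats C; loses to B, D, and E → score 1.
C: beats D; loses to B, A, and E → score 1.
D: beats A; loses to B, C, and E → score 1.
E: beats A, C, and D; loses to B → score 3.
B has the best pairwise record.

B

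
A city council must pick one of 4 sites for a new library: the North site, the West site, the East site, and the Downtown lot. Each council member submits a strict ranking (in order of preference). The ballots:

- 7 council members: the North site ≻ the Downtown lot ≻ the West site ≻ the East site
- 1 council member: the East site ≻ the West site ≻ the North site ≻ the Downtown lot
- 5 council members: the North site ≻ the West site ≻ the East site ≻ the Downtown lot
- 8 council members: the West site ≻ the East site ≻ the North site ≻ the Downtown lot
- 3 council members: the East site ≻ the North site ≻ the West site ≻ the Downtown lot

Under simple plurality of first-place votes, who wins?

the North site

First-place votes: the North site 12, the West site 8, the East site 4, the Downtown lot 0.
the North site has the most first-place votes.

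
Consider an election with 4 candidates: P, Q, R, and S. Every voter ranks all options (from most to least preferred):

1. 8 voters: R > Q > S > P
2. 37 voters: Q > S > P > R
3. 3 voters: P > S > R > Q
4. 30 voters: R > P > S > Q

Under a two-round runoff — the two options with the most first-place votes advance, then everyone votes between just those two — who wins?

R

Round 1 first-place votes: P 3, Q 37, R 38, S 0.
R and Q advance.
Runoff: R is preferred to Q by 41 voters; Q by 37.
R wins the runoff.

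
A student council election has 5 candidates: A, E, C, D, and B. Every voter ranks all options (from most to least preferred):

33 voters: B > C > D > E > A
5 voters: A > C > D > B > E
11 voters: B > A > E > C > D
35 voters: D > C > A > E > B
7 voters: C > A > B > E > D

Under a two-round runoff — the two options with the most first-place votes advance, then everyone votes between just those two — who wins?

B

Round 1 first-place votes: A 5, E 0, C 7, D 35, B 44.
B and D advance.
Runoff: B is preferred to D by 51 voters; D by 40.
B wins the runoff.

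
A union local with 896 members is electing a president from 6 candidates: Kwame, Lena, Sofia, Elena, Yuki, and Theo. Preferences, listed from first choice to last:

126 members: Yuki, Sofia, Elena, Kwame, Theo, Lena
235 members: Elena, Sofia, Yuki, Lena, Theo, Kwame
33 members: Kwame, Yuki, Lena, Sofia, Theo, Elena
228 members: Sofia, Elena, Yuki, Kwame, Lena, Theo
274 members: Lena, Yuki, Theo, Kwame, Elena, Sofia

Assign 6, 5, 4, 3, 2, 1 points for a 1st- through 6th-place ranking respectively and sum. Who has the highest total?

Yuki

Kwame: 126·3 + 235·1 + 33·6 + 228·3 + 274·3 = 2317
Lena: 126·1 + 235·3 + 33·4 + 228·2 + 274·6 = 3063
Sofia: 126·5 + 235·5 + 33·3 + 228·6 + 274·1 = 3546
Elena: 126·4 + 235·6 + 33·1 + 228·5 + 274·2 = 3635
Yuki: 126·6 + 235·4 + 33·5 + 228·4 + 274·5 = 4143
Theo: 126·2 + 235·2 + 33·2 + 228·1 + 274·4 = 2112
Yuki has the highest Borda score (4143).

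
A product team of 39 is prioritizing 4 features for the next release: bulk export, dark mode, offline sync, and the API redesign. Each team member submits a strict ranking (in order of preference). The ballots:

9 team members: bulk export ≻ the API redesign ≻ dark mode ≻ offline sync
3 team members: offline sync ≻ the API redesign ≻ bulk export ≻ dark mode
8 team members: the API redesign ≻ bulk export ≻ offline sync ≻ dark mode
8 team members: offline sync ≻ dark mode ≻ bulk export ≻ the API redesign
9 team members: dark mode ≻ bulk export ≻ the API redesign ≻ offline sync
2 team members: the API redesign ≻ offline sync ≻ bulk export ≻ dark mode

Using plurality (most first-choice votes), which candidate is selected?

offline sync

First-place votes: bulk export 9, dark mode 9, offline sync 11, the API redesign 10.
offline sync has the most first-place votes.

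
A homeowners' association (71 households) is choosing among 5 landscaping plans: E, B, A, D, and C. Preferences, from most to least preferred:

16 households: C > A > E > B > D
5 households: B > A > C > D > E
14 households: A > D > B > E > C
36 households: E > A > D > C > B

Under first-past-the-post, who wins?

E

First-place votes: E 36, B 5, A 14, D 0, C 16.
E has the most first-place votes.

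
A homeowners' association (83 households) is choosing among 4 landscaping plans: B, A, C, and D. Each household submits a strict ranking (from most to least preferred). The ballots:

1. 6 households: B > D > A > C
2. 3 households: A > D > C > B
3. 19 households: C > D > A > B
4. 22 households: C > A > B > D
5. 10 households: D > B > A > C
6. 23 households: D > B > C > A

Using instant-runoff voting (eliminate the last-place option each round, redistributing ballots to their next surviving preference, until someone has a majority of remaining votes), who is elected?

Round 1: B 6, A 3, C 41, D 33. Eliminate A.
Round 2: B 6, C 41, D 36. Eliminate B.
Round 3: C 41, D 42. D has a majority.

D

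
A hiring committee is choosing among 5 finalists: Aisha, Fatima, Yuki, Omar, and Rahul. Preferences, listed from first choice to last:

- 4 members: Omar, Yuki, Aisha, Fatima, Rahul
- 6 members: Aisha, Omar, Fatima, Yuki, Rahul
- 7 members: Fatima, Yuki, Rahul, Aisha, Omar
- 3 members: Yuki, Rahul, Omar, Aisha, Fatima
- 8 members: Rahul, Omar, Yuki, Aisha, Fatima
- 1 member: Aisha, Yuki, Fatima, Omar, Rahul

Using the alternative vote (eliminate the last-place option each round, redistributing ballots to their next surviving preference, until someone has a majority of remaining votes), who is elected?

Rahul

Round 1: Aisha 7, Fatima 7, Yuki 3, Omar 4, Rahul 8. Eliminate Yuki.
Round 2: Aisha 7, Fatima 7, Omar 4, Rahul 11. Eliminate Omar.
Round 3: Aisha 11, Fatima 7, Rahul 11. Eliminate Fatima.
Round 4: Aisha 11, Rahul 18. Rahul has a majority.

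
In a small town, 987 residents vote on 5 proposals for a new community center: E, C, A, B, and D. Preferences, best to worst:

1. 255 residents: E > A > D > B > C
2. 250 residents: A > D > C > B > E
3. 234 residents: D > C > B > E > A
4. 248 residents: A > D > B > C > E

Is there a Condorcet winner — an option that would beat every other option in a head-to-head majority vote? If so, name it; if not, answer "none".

A vs E: 498–489 for A.
A vs C: 753–234 for A.
A vs B: 753–234 for A.
A vs D: 753–234 for A.
A beats every other option head-to-head.

A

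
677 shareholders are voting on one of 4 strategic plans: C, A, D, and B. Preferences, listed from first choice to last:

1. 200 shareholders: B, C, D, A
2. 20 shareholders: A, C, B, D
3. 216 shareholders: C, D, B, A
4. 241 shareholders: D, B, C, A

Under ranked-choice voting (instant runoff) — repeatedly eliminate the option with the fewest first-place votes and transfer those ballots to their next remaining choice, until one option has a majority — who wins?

C

Round 1: C 216, A 20, D 241, B 200. Eliminate A.
Round 2: C 236, D 241, B 200. Eliminate B.
Round 3: C 436, D 241. C has a majority.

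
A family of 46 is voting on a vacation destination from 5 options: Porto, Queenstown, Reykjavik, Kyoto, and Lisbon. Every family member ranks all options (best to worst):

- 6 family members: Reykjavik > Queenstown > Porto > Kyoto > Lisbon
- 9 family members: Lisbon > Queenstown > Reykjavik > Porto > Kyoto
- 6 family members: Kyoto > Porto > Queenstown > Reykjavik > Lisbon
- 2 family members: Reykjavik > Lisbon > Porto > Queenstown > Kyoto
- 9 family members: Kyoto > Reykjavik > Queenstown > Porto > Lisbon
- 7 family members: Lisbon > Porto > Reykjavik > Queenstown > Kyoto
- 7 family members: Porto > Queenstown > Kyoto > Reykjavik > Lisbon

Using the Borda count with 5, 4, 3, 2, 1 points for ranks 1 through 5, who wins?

Queenstown

Porto: 6·3 + 9·2 + 6·4 + 2·3 + 9·2 + 7·4 + 7·5 = 147
Queenstown: 6·4 + 9·4 + 6·3 + 2·2 + 9·3 + 7·2 + 7·4 = 151
Reykjavik: 6·5 + 9·3 + 6·2 + 2·5 + 9·4 + 7·3 + 7·2 = 150
Kyoto: 6·2 + 9·1 + 6·5 + 2·1 + 9·5 + 7·1 + 7·3 = 126
Lisbon: 6·1 + 9·5 + 6·1 + 2·4 + 9·1 + 7·5 + 7·1 = 116
Queenstown has the highest Borda score (151).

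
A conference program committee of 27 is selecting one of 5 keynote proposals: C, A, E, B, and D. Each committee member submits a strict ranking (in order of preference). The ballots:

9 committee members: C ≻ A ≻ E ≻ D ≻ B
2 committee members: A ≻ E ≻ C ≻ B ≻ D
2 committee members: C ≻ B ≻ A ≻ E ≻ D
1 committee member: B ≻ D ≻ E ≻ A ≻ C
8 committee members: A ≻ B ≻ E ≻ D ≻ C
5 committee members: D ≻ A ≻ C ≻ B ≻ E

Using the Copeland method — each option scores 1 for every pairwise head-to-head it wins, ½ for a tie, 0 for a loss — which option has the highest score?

A

C: beats E and B; loses to A and D → score 2.
A: beats C, E, B, and D → score 4.
E: beats D; loses to C, A, and B → score 1.
B: beats E; loses to C, A, and D → score 1.
D: beats C and B; loses to A and E → score 2.
A has the best pairwise record.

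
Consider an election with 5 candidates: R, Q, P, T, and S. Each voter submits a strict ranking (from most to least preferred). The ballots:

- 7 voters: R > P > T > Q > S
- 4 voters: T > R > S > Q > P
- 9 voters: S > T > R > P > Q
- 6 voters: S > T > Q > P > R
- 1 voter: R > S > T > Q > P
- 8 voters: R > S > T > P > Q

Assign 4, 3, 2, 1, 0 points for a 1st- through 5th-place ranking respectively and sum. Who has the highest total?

S

R: 7·4 + 4·3 + 9·2 + 6·0 + 1·4 + 8·4 = 94
Q: 7·1 + 4·1 + 9·0 + 6·2 + 1·1 + 8·0 = 24
P: 7·3 + 4·0 + 9·1 + 6·1 + 1·0 + 8·1 = 44
T: 7·2 + 4·4 + 9·3 + 6·3 + 1·2 + 8·2 = 93
S: 7·0 + 4·2 + 9·4 + 6·4 + 1·3 + 8·3 = 95
S has the highest Borda score (95).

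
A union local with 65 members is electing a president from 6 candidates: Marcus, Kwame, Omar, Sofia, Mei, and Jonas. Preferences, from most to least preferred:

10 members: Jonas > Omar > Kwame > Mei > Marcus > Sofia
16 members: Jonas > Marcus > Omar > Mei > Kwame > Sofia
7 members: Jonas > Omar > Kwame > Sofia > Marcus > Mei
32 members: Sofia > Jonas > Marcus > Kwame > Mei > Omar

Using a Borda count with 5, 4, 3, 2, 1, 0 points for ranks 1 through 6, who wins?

Marcus: 10·1 + 16·4 + 7·1 + 32·3 = 177
Kwame: 10·3 + 16·1 + 7·3 + 32·2 = 131
Omar: 10·4 + 16·3 + 7·4 + 32·0 = 116
Sofia: 10·0 + 16·0 + 7·2 + 32·5 = 174
Mei: 10·2 + 16·2 + 7·0 + 32·1 = 84
Jonas: 10·5 + 16·5 + 7·5 + 32·4 = 293
Jonas has the highest Borda score (293).

Jonas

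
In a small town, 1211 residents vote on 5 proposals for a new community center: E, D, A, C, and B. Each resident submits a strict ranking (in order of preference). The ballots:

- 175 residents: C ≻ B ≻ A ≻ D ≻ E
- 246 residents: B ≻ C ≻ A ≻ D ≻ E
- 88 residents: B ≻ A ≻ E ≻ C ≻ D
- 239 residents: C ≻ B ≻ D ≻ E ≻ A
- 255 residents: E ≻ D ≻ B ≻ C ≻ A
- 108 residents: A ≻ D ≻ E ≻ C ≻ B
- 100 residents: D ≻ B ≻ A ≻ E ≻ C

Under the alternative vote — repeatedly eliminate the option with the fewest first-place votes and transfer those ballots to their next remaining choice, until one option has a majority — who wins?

B

Round 1: E 255, D 100, A 108, C 414, B 334. Eliminate D.
Round 2: E 255, A 108, C 414, B 434. Eliminate A.
Round 3: E 363, C 414, B 434. Eliminate E.
Round 4: C 522, B 689. B has a majority.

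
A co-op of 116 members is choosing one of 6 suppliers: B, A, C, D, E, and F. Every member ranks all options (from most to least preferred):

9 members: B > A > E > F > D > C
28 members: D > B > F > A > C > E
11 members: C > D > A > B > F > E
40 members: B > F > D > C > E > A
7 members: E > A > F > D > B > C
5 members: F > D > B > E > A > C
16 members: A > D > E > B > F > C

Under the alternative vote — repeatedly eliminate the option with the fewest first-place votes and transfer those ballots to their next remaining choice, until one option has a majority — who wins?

D

Round 1: B 49, A 16, C 11, D 28, E 7, F 5. Eliminate F.
Round 2: B 49, A 16, C 11, D 33, E 7. Eliminate E.
Round 3: B 49, A 23, C 11, D 33. Eliminate C.
Round 4: B 49, A 23, D 44. Eliminate A.
Round 5: B 49, D 67. D has a majority.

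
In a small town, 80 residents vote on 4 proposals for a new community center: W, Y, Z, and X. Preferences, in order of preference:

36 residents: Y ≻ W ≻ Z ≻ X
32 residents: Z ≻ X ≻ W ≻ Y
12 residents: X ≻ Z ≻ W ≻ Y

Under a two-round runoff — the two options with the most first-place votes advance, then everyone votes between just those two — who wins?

Z

Round 1 first-place votes: W 0, Y 36, Z 32, X 12.
Y and Z advance.
Runoff: Y is preferred to Z by 36 voters; Z by 44.
Z wins the runoff.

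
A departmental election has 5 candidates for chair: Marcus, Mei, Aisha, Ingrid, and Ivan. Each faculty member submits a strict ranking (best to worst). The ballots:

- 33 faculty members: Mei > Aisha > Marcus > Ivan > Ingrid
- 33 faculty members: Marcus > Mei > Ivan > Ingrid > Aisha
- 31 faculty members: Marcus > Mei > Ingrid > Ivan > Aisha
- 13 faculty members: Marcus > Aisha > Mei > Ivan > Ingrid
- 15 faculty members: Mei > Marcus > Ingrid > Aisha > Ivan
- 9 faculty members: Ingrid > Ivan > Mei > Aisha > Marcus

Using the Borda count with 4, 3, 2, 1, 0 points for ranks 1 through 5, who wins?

Mei

Marcus: 33·2 + 33·4 + 31·4 + 13·4 + 15·3 + 9·0 = 419
Mei: 33·4 + 33·3 + 31·3 + 13·2 + 15·4 + 9·2 = 428
Aisha: 33·3 + 33·0 + 31·0 + 13·3 + 15·1 + 9·1 = 162
Ingrid: 33·0 + 33·1 + 31·2 + 13·0 + 15·2 + 9·4 = 161
Ivan: 33·1 + 33·2 + 31·1 + 13·1 + 15·0 + 9·3 = 170
Mei has the highest Borda score (428).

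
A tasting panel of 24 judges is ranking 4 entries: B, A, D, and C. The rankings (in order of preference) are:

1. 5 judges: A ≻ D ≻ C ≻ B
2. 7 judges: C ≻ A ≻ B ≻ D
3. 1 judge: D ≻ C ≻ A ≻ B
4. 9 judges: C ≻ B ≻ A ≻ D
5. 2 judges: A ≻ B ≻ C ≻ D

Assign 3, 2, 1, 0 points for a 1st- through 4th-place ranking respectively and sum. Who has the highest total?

B: 5·0 + 7·1 + 1·0 + 9·2 + 2·2 = 29
A: 5·3 + 7·2 + 1·1 + 9·1 + 2·3 = 45
D: 5·2 + 7·0 + 1·3 + 9·0 + 2·0 = 13
C: 5·1 + 7·3 + 1·2 + 9·3 + 2·1 = 57
C has the highest Borda score (57).

C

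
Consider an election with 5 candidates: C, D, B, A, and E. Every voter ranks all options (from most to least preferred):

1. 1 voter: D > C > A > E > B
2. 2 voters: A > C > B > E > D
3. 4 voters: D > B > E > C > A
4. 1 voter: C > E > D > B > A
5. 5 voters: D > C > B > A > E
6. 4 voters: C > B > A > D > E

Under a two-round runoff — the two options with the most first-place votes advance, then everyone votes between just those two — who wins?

Round 1 first-place votes: C 5, D 10, B 0, A 2, E 0.
D and C advance.
Runoff: D is preferred to C by 10 voters; C by 7.
D wins the runoff.

D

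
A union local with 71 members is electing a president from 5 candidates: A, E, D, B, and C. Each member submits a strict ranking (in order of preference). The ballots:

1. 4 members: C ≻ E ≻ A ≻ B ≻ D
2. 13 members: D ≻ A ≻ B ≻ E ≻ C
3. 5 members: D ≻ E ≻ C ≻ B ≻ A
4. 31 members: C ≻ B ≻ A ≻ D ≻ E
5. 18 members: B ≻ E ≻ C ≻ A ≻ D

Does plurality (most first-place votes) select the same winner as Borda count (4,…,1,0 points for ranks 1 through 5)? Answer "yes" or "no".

Plurality — first-place votes: A 0, E 0, D 18, B 18, C 35. Winner: C.
Borda — scores: A 127, E 94, D 103, B 200, C 186. Winner: B.
The two methods disagree.

no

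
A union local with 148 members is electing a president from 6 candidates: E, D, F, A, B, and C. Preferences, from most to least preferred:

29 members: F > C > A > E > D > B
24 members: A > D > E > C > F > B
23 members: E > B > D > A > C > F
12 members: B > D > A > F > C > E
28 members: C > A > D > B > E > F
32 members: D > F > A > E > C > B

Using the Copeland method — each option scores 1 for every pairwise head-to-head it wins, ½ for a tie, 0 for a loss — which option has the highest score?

A

E: beats F, B, and C; loses to D and A → score 3.
D: beats E, F, B, and C; loses to A → score 4.
F: beats B; loses to E, D, A, and C → score 1.
A: beats E, D, F, B, and C → score 5.
B: loses to E, D, F, A, and C → score 0.
C: beats F and B; loses to E, D, and A → score 2.
A has the best pairwise record.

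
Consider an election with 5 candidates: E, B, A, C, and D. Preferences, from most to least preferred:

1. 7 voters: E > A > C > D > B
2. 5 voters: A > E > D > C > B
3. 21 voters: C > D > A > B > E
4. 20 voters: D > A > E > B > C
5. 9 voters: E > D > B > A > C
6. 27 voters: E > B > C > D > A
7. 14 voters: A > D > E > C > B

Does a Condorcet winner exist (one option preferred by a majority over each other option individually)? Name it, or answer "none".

Checking pairwise contests:
A beats E 60–43.
E beats B 82–21.
D beats A 77–26.
E beats C 82–21.
C beats D 55–48.
Every option loses at least one head-to-head, so there is no Condorcet winner.

none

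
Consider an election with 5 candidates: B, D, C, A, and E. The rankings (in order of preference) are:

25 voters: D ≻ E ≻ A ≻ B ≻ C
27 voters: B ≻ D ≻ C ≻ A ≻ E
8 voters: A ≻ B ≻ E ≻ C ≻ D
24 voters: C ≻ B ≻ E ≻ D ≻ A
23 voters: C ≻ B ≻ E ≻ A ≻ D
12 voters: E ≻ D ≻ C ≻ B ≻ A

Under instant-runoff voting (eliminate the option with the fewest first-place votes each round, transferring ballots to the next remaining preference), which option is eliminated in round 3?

Round 1: B 27, D 25, C 47, A 8, E 12. Eliminate A.
Round 2: B 35, D 25, C 47, E 12. Eliminate E.
Round 3: B 35, D 37, C 47. Eliminate B.

B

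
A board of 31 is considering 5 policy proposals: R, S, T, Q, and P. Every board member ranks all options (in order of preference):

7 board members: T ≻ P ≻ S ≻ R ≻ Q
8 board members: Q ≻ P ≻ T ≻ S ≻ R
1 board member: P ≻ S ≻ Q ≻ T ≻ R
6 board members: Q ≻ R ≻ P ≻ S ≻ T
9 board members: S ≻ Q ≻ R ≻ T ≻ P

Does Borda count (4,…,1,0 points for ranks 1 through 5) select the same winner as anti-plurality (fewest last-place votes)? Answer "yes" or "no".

Borda — scores: R 43, S 67, T 54, Q 85, P 61. Winner: Q.
Anti-plurality — last-place votes: R 9, S 0, T 6, Q 7, P 9. Winner: S.
The two methods disagree.

no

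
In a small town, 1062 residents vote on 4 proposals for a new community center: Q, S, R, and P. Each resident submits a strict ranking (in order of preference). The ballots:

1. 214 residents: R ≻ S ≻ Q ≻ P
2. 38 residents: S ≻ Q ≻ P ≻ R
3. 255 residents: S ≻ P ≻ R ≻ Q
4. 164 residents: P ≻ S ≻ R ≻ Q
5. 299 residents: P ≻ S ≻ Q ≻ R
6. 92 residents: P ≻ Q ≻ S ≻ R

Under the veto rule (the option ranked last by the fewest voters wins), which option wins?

Last-place votes: Q 419, S 0, R 429, P 214.
S is ranked last by the fewest voters, so S wins.

S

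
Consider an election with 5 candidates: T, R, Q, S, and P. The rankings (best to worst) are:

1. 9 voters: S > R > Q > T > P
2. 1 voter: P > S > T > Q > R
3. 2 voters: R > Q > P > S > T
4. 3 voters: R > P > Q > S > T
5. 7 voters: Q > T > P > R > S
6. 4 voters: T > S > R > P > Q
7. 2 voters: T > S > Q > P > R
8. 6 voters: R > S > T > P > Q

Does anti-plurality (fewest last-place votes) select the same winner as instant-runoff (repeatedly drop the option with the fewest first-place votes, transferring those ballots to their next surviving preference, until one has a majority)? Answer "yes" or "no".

Anti-plurality — last-place votes: T 5, R 3, Q 10, S 7, P 9. Winner: R.
Instant-runoff — R1 T 6, R 11, Q 7, S 9, P 1 (P out); R2 T 6, R 11, Q 7, S 10 (T out); R3 R 11, Q 7, S 16 (Q out); R4 R 18, S 16 (R winner). Winner: R.
The two methods agree.

yes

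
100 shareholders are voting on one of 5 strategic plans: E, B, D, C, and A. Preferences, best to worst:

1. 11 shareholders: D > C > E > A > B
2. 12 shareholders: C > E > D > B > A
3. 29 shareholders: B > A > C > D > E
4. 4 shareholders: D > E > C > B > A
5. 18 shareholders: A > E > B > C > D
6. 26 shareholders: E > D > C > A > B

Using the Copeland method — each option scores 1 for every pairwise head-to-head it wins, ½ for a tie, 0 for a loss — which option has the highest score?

C

E: beats B, D, and A; loses to C → score 3.
B: loses to E, D, C, and A → score 0.
D: beats B and A; loses to E and C → score 2.
C: beats E, B, D, and A → score 4.
A: beats B; loses to E, D, and C → score 1.
C has the best pairwise record.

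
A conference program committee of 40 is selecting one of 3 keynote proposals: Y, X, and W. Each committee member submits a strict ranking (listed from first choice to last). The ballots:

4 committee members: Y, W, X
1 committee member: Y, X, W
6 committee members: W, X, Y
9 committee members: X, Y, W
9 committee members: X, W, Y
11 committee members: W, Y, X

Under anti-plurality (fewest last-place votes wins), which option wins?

Last-place votes: Y 15, X 15, W 10.
W is ranked last by the fewest voters, so W wins.

W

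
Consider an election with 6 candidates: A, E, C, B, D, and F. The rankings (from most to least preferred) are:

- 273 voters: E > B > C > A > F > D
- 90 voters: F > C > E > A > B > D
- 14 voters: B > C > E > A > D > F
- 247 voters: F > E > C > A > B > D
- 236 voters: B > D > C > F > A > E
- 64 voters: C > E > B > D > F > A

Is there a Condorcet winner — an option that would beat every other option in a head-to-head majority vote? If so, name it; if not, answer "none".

Checking pairwise contests:
E beats A 688–236.
F beats E 573–351.
E beats C 520–404.
E beats B 674–250.
A beats D 624–300.
C beats F 587–337.
Every option loses at least one head-to-head, so there is no Condorcet winner.

none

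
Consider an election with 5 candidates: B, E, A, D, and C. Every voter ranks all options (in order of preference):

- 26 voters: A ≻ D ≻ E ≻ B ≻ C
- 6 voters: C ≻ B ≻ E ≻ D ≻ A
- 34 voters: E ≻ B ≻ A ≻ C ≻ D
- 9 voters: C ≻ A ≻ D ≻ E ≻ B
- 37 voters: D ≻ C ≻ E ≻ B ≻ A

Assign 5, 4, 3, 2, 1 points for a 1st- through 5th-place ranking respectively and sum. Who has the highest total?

E

B: 26·2 + 6·4 + 34·4 + 9·1 + 37·2 = 295
E: 26·3 + 6·3 + 34·5 + 9·2 + 37·3 = 395
A: 26·5 + 6·1 + 34·3 + 9·4 + 37·1 = 311
D: 26·4 + 6·2 + 34·1 + 9·3 + 37·5 = 362
C: 26·1 + 6·5 + 34·2 + 9·5 + 37·4 = 317
E has the highest Borda score (395).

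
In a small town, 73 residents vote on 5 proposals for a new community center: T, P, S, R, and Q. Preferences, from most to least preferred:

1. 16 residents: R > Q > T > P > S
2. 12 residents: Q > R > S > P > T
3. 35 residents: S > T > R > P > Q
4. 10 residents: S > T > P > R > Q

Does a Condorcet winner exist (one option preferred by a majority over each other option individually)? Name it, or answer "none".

S

S vs T: 57–16 for S.
S vs P: 57–16 for S.
S vs R: 45–28 for S.
S vs Q: 45–28 for S.
S beats every other option head-to-head.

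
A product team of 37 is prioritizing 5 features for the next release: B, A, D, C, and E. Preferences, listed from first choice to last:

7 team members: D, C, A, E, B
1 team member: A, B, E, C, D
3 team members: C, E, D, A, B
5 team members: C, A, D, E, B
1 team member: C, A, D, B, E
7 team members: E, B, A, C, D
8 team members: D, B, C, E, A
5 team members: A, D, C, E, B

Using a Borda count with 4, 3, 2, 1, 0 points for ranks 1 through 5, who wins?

D

B: 7·0 + 1·3 + 3·0 + 5·0 + 1·1 + 7·3 + 8·3 + 5·0 = 49
A: 7·2 + 1·4 + 3·1 + 5·3 + 1·3 + 7·2 + 8·0 + 5·4 = 73
D: 7·4 + 1·0 + 3·2 + 5·2 + 1·2 + 7·0 + 8·4 + 5·3 = 93
C: 7·3 + 1·1 + 3·4 + 5·4 + 1·4 + 7·1 + 8·2 + 5·2 = 91
E: 7·1 + 1·2 + 3·3 + 5·1 + 1·0 + 7·4 + 8·1 + 5·1 = 64
D has the highest Borda score (93).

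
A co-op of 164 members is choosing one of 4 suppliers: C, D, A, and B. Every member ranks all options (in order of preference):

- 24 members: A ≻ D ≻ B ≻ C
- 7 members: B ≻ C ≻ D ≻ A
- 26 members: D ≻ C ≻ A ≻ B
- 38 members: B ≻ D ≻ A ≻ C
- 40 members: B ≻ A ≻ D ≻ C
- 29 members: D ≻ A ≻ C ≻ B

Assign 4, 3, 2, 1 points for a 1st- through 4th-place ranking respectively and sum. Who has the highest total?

C: 24·1 + 7·3 + 26·3 + 38·1 + 40·1 + 29·2 = 259
D: 24·3 + 7·2 + 26·4 + 38·3 + 40·2 + 29·4 = 500
A: 24·4 + 7·1 + 26·2 + 38·2 + 40·3 + 29·3 = 438
B: 24·2 + 7·4 + 26·1 + 38·4 + 40·4 + 29·1 = 443
D has the highest Borda score (500).

D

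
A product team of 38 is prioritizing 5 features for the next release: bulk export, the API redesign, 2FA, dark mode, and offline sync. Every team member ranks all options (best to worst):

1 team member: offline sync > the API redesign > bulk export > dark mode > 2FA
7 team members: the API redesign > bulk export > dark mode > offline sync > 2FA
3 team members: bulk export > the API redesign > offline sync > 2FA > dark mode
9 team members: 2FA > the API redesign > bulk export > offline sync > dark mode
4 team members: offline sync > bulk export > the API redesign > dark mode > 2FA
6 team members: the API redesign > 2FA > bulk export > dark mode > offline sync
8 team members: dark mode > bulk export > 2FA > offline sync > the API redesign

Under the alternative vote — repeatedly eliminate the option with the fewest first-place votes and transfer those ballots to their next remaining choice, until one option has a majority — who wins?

Round 1: bulk export 3, the API redesign 13, 2FA 9, dark mode 8, offline sync 5. Eliminate bulk export.
Round 2: the API redesign 16, 2FA 9, dark mode 8, offline sync 5. Eliminate offline sync.
Round 3: the API redesign 21, 2FA 9, dark mode 8. The API redesign has a majority.

the API redesign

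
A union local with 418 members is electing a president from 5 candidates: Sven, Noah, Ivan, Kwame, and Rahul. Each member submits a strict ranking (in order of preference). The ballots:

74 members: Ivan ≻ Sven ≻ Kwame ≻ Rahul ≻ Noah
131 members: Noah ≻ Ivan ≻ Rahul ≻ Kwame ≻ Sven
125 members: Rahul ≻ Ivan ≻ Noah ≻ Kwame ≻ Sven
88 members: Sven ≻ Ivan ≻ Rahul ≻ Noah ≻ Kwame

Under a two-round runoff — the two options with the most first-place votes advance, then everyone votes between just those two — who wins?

Rahul

Round 1 first-place votes: Sven 88, Noah 131, Ivan 74, Kwame 0, Rahul 125.
Noah and Rahul advance.
Runoff: Noah is preferred to Rahul by 131 voters; Rahul by 287.
Rahul wins the runoff.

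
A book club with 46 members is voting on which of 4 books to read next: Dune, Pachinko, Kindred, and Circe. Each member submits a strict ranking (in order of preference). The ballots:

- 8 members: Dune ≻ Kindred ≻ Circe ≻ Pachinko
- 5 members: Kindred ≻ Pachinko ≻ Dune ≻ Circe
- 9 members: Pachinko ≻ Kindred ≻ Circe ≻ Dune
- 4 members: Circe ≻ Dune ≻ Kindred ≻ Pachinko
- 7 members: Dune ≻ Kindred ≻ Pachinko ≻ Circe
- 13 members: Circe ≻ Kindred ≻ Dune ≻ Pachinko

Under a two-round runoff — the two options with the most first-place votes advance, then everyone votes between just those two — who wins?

Round 1 first-place votes: Dune 15, Pachinko 9, Kindred 5, Circe 17.
Circe and Dune advance.
Runoff: Circe is preferred to Dune by 26 voters; Dune by 20.
Circe wins the runoff.

Circe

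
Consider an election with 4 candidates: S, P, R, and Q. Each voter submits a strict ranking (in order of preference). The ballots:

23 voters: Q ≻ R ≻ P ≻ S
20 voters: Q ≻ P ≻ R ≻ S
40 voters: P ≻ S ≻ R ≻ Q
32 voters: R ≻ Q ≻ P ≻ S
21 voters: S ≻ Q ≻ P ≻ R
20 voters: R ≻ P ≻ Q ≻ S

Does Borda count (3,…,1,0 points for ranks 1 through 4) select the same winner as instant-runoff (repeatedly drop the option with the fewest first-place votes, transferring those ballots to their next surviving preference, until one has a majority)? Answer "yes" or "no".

no

Borda — scores: S 143, P 276, R 262, Q 255. Winner: P.
Instant-runoff — R1 S 21, P 40, R 52, Q 43 (S out); R2 P 40, R 52, Q 64 (P out); R3 R 92, Q 64 (R winner). Winner: R.
The two methods disagree.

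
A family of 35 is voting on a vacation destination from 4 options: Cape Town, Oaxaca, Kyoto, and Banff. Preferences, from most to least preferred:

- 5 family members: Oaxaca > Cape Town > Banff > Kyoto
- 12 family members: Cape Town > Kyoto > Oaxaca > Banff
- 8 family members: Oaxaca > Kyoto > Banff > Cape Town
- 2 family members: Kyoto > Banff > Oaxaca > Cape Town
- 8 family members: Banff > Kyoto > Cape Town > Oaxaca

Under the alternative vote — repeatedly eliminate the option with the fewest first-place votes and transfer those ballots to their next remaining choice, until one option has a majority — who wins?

Round 1: Cape Town 12, Oaxaca 13, Kyoto 2, Banff 8. Eliminate Kyoto.
Round 2: Cape Town 12, Oaxaca 13, Banff 10. Eliminate Banff.
Round 3: Cape Town 20, Oaxaca 15. Cape Town has a majority.

Cape Town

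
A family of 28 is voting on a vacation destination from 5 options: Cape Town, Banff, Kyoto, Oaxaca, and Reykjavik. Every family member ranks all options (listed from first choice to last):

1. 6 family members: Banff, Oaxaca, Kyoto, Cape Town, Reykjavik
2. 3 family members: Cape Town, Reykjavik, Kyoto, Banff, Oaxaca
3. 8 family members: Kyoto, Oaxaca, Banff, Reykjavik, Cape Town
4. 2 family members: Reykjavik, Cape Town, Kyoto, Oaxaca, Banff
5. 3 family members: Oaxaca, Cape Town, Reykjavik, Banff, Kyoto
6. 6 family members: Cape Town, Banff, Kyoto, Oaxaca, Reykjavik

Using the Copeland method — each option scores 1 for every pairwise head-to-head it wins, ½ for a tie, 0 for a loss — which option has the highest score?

Banff

Cape Town: beats Reykjavik; ties Banff and Kyoto; loses to Oaxaca → score 2.
Banff: beats Kyoto, Oaxaca, and Reykjavik; ties Cape Town → score 3.5.
Kyoto: beats Oaxaca and Reykjavik; ties Cape Town; loses to Banff → score 2.5.
Oaxaca: beats Cape Town and Reykjavik; loses to Banff and Kyoto → score 2.
Reykjavik: loses to Cape Town, Banff, Kyoto, and Oaxaca → score 0.
Banff has the best pairwise record.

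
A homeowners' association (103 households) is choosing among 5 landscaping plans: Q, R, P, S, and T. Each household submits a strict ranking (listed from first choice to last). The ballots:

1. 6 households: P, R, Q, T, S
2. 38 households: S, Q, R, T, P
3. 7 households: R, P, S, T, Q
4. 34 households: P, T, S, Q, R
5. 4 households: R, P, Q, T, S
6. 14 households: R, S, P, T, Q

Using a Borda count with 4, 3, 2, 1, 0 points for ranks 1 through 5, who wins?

Q: 6·2 + 38·3 + 7·0 + 34·1 + 4·2 + 14·0 = 168
R: 6·3 + 38·2 + 7·4 + 34·0 + 4·4 + 14·4 = 194
P: 6·4 + 38·0 + 7·3 + 34·4 + 4·3 + 14·2 = 221
S: 6·0 + 38·4 + 7·2 + 34·2 + 4·0 + 14·3 = 276
T: 6·1 + 38·1 + 7·1 + 34·3 + 4·1 + 14·1 = 171
S has the highest Borda score (276).

S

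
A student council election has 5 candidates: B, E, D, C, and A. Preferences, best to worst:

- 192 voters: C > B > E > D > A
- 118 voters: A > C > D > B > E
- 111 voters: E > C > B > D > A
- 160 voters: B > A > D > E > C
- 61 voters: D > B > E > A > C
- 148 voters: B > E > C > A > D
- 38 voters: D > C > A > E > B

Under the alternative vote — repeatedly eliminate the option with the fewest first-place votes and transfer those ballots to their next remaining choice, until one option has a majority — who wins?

Round 1: B 308, E 111, D 99, C 192, A 118. Eliminate D.
Round 2: B 369, E 111, C 230, A 118. Eliminate E.
Round 3: B 369, C 341, A 118. Eliminate A.
Round 4: B 369, C 459. C has a majority.

C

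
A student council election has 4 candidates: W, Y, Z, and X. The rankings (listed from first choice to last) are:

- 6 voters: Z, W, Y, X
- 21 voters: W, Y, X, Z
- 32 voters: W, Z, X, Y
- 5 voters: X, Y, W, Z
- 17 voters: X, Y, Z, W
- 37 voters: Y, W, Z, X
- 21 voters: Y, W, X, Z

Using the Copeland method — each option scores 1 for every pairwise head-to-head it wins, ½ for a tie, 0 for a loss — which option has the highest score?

W: beats Z and X; loses to Y → score 2.
Y: beats W, Z, and X → score 3.
Z: beats X; loses to W and Y → score 1.
X: loses to W, Y, and Z → score 0.
Y has the best pairwise record.

Y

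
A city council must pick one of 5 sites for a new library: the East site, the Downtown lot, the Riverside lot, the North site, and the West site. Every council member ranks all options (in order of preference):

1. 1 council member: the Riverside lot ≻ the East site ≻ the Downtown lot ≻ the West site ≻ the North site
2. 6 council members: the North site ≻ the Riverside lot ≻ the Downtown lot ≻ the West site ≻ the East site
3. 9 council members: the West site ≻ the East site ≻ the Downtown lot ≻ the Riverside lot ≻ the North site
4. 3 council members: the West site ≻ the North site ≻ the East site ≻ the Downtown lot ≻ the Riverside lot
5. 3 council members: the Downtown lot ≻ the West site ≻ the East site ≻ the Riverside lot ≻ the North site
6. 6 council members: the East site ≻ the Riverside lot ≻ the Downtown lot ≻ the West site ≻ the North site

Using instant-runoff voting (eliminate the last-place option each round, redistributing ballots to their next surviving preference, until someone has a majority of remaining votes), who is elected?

the West site

Round 1: the East site 6, the Downtown lot 3, the Riverside lot 1, the North site 6, the West site 12. Eliminate the Riverside lot.
Round 2: the East site 7, the Downtown lot 3, the North site 6, the West site 12. Eliminate the Downtown lot.
Round 3: the East site 7, the North site 6, the West site 15. The West site has a majority.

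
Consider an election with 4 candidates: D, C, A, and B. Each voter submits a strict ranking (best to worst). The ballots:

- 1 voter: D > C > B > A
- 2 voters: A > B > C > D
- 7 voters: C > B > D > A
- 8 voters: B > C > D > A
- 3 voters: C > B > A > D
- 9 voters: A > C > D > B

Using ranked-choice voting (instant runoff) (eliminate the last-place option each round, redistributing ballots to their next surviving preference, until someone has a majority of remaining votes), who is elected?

C

Round 1: D 1, C 10, A 11, B 8. Eliminate D.
Round 2: C 11, A 11, B 8. Eliminate B.
Round 3: C 19, A 11. C has a majority.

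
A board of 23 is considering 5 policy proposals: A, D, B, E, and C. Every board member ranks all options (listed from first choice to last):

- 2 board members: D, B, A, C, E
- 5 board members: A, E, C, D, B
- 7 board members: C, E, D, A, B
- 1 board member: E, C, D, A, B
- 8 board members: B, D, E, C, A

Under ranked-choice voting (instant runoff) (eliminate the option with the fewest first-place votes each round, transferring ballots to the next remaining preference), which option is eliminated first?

E

Round 1: A 5, D 2, B 8, E 1, C 7. Eliminate E.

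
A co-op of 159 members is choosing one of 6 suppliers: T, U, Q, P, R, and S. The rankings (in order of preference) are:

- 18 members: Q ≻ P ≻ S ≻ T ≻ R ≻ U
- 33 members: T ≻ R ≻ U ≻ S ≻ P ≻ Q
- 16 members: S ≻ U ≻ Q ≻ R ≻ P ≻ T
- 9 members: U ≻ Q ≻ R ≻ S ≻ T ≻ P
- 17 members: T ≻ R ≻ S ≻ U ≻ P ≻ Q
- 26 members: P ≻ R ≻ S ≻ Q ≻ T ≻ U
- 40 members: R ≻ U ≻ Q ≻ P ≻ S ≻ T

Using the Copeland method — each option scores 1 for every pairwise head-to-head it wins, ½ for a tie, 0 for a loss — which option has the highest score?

R

T: beats U; loses to Q, P, R, and S → score 1.
U: beats Q, P, and S; loses to T and R → score 3.
Q: beats T and P; loses to U, R, and S → score 2.
P: beats T and S; loses to U, Q, and R → score 2.
R: beats T, U, Q, P, and S → score 5.
S: beats T and Q; loses to U, P, and R → score 2.
R has the best pairwise record.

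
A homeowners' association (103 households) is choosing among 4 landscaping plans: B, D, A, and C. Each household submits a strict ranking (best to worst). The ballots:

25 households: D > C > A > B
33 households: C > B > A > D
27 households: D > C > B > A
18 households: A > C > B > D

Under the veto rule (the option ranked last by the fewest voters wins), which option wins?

Last-place votes: B 25, D 51, A 27, C 0.
C is ranked last by the fewest voters, so C wins.

C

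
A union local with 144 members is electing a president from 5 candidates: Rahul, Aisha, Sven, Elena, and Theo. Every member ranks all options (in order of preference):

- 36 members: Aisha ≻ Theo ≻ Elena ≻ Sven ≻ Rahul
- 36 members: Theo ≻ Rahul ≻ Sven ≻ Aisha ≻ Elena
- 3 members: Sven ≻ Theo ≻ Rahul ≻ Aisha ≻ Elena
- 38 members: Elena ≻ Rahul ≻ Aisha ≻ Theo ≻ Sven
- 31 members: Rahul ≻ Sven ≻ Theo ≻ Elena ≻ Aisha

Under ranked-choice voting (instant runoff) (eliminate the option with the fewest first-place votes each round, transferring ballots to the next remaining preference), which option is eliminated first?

Round 1: Rahul 31, Aisha 36, Sven 3, Elena 38, Theo 36. Eliminate Sven.

Sven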